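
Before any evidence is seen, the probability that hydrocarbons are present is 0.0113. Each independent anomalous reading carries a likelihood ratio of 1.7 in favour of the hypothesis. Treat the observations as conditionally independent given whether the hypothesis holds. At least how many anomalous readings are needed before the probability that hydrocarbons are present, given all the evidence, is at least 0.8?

Prior odds = 0.0113/0.9887 = 113/9887.
Likelihood ratio per anomalous reading = 1.7.
Target posterior odds = 0.8/0.2 = 4.
Require 1.7ⁿ ≥ 4 ÷ (113/9887) = 39548/113.
1.7¹¹ ≈342.719 falls short of 39548/113 but 1.7¹² ≈582.622 reaches it, so n = 12.

12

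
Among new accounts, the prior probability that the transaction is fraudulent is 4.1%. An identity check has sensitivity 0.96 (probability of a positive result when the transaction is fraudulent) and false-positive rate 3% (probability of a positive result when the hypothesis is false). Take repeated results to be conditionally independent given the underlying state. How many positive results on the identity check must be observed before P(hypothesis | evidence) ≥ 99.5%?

3

Prior odds = 0.041/0.959 = 41/959.
Likelihood ratio of a positive result = 0.96/0.03 = 32.
Target odds: 0.995 ÷ 0.005 = 199.
Need (41/959) × 32ⁿ ≥ 199, i.e. 32ⁿ ≥ 190841/41.
32² = 1024 falls short of 190841/41 but 32³ = 32768 reaches it, so n = 3.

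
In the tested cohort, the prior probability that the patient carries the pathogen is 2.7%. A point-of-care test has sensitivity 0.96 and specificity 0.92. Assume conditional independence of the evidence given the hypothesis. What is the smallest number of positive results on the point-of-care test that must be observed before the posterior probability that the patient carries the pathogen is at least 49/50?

Prior odds: 0.027 ÷ 0.973 = 27/973.
False-positive rate = 1 − 0.92 = 0.08; likelihood ratio of a positive = 0.96/0.08 = 12.
Target odds: 0.98 ÷ 0.02 = 49.
Require 12ⁿ ≥ 49 ÷ (27/973) = 47677/27.
12³ = 1728 falls short of 47677/27 but 12⁴ = 20736 reaches it, so n = 4.

4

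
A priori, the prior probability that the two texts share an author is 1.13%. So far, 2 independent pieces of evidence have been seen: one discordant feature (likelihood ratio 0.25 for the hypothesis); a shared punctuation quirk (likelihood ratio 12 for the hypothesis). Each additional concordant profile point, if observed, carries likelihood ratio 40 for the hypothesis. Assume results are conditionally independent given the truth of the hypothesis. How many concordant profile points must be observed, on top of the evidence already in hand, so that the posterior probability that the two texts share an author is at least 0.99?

Prior odds = 0.0113/0.9887 = 113/9887.
Combined Bayes factor of the evidence already in hand = 0.25 × 12 = 3.
Odds after that evidence = (113/9887) × 3 = 339/9887.
Target odds = 0.99/0.01 = 99.
Need 40ⁿ ≥ 99 ÷ (339/9887) = 326271/113.
40² = 1600 falls short of 326271/113 but 40³ = 64000 reaches it, so n = 3.

3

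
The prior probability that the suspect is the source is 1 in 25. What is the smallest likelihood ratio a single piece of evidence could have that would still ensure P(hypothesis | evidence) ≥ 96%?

576

Prior odds = 0.04/0.96 = 1/24.
Target odds = 0.96/0.04 = 24.
Required Bayes factor = 24 ÷ (1/24) = 576.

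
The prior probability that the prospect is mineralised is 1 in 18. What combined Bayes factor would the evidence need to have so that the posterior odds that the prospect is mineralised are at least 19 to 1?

Prior odds = (1/18)/(17/18) = 1/17.
Target odds = 19.
Required Bayes factor = 19 ÷ (1/17) = 323.

323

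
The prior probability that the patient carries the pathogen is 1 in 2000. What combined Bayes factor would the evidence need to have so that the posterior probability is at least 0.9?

17991

Prior odds = 0.0005/0.9995 = 1/1999.
Target odds = 0.9/0.1 = 9.
Required Bayes factor = 9 ÷ (1/1999) = 17991.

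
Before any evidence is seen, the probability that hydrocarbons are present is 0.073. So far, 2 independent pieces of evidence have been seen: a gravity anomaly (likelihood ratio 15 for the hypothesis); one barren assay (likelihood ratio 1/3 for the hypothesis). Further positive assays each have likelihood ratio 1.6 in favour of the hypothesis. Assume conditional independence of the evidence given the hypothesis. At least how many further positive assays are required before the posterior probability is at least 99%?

12

Prior odds = 0.073/0.927 = 73/927.
Combined Bayes factor of the evidence already in hand = 15 × (1/3) = 5.
Odds after that evidence = (73/927) × 5 = 365/927.
Target odds = 0.99/0.01 = 99.
Need 1.6ⁿ ≥ 99 ÷ (365/927) = 91773/365.
1.6¹¹ ≈175.922 falls short of 91773/365 but 1.6¹² ≈281.475 reaches it, so n = 12.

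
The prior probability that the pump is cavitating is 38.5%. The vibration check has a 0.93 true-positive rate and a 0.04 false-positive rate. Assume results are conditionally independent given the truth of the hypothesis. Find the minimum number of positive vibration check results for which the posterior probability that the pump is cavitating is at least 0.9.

Prior odds = 0.385/0.615 = 77/123.
Likelihood ratio of a positive result = 0.93/0.04 = 23.25.
Target odds: 0.9 ÷ 0.1 = 9.
Need (77/123) × 23.25ⁿ ≥ 9, i.e. 23.25ⁿ ≥ 1107/77.
23.25¹ = 23.25, which meets the required 1107/77; so n = 1.

1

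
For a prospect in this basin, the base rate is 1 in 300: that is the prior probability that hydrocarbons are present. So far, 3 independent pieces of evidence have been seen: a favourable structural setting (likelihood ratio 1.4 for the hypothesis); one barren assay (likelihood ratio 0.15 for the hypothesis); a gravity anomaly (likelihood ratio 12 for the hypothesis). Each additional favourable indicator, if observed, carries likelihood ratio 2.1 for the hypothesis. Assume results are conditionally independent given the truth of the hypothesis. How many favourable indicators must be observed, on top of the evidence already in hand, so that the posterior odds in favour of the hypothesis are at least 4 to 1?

Prior odds = (1/300)/(299/300) = 1/299.
Combined Bayes factor of the evidence already in hand = 1.4 × 0.15 × 12 = 2.52.
Odds after that evidence = (1/299) × 2.52 = 63/7475.
Target odds = 4.
Need 2.1ⁿ ≥ 4 ÷ (63/7475) = 29900/63.
2.1⁸ ≈378.229 falls short of 29900/63 but 2.1⁹ ≈794.28 reaches it, so n = 9.

9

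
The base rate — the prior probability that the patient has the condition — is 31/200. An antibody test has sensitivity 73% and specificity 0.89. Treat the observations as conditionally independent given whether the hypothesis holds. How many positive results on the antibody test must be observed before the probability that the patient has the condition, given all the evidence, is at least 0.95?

3

Prior odds: 0.155 ÷ 0.845 = 31/169.
False-positive rate = 1 − 0.89 = 0.11; likelihood ratio of a positive = 0.73/0.11 = 73/11.
Target odds: 0.95 ÷ 0.05 = 19.
Require (73/11)ⁿ ≥ 19 ÷ (31/169) = 3211/31.
(73/11)² = 5329/121 falls short of 3211/31 but (73/11)³ = 389017/1331 reaches it, so n = 3.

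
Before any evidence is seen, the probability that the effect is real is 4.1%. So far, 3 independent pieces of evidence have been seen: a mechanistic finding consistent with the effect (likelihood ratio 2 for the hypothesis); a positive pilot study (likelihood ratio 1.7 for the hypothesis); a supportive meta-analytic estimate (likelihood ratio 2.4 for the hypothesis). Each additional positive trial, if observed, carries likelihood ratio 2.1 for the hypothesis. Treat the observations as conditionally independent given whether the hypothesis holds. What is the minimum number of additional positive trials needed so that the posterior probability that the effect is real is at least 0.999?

11

Prior odds = 0.041/0.959 = 41/959.
Combined Bayes factor of the evidence already in hand = 2 × 1.7 × 2.4 = 8.16.
Odds after that evidence = (41/959) × 8.16 = 8364/23975.
Target odds = 0.999/0.001 = 999.
Need 2.1ⁿ ≥ 999 ÷ (8364/23975) = 7983675/2788.
2.1¹⁰ ≈1667.99 falls short of 7983675/2788 but 2.1¹¹ ≈3502.78 reaches it, so n = 11.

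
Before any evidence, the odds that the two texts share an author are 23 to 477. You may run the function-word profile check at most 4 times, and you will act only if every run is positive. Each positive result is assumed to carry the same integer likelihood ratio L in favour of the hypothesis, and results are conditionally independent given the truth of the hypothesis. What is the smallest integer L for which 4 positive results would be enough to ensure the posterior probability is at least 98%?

Prior odds = 23/477.
Target odds = 0.98/0.02 = 49.
Need L⁴ ≥ 49 ÷ (23/477) = 23373/23.
5⁴ = 625 < 23373/23 ≤ 1296 = 6⁴, so L = 6.

6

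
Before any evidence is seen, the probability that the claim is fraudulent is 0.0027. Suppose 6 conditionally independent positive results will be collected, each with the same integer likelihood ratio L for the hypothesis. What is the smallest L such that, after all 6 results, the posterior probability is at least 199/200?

7

Prior odds = 0.0027/0.9973 = 27/9973.
Target odds = 0.995/0.005 = 199.
Need L⁶ ≥ 199 ÷ (27/9973) = 1984627/27.
6⁶ = 46656 < 1984627/27 ≤ 117649 = 7⁶, so L = 7.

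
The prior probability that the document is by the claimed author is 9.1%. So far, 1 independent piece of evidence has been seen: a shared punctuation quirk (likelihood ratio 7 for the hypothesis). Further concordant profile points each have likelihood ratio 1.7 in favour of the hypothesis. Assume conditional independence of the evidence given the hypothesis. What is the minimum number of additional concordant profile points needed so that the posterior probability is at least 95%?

Prior odds = 0.091/0.909 = 91/909.
Bayes factor of the evidence already in hand = 7.
Odds after that evidence = (91/909) × 7 = 637/909.
Target odds = 0.95/0.05 = 19.
Need 1.7ⁿ ≥ 19 ÷ (637/909) = 17271/637.
1.7⁶ = 24137569/1000000 falls short of 17271/637 but 1.7⁷ = 410338673/10000000 reaches it, so n = 7.

7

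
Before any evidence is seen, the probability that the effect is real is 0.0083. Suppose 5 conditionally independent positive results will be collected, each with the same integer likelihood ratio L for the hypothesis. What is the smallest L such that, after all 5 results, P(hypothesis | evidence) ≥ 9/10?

Prior odds = 0.0083/0.9917 = 83/9917.
Target odds = 0.9/0.1 = 9.
Need L⁵ ≥ 9 ÷ (83/9917) = 89253/83.
4⁵ = 1024 < 89253/83 ≤ 3125 = 5⁵, so L = 5.

5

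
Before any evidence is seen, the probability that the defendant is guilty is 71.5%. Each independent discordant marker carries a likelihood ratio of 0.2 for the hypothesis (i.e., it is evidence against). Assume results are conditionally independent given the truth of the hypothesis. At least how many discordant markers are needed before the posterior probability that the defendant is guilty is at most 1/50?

Prior odds: 0.715 ÷ 0.285 = 143/57.
Likelihood ratio per discordant marker = 0.2.
Target posterior odds = 0.02/0.98 = 1/49.
Need (143/57) × 0.2ⁿ ≤ 1/49, i.e. 0.2ⁿ ≤ 57/7007.
0.2² = 0.04 is still above 57/7007 but 0.2³ = 0.008 is at or below it, so n = 3.

3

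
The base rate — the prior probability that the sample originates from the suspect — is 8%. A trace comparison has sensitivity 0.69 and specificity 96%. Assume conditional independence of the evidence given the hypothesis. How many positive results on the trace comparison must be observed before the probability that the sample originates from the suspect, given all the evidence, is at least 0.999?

Prior odds = 0.08/0.92 = 2/23.
False-positive rate = 1 − 0.96 = 0.04; likelihood ratio of a positive = 0.69/0.04 = 17.25.
Target posterior odds = 0.999/0.001 = 999.
Need (2/23) × 17.25ⁿ ≥ 999, i.e. 17.25ⁿ ≥ 11488.5.
17.25³ = 5132.953125 falls short of 11488.5 but 17.25⁴ = 22667121/256 reaches it, so n = 4.

4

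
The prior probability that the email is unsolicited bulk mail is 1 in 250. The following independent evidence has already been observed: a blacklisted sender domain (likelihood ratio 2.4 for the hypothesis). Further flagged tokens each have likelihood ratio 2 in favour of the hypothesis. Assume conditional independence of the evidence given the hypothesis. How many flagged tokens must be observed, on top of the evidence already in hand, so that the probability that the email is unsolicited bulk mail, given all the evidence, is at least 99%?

Prior odds = 0.004/0.996 = 1/249.
Bayes factor of the evidence already in hand = 2.4.
Odds after that evidence = (1/249) × 2.4 = 4/415.
Target odds = 0.99/0.01 = 99.
Need 2ⁿ ≥ 99 ÷ (4/415) = 10271.25.
2¹³ = 8192 falls short of 10271.25 but 2¹⁴ = 16384 reaches it, so n = 14.

14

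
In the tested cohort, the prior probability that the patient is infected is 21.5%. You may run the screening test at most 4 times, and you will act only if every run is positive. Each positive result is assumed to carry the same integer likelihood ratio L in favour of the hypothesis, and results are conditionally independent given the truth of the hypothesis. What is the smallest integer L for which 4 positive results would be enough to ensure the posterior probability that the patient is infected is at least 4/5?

Prior odds = 0.215/0.785 = 43/157.
Target odds = 0.8/0.2 = 4.
Need L⁴ ≥ 4 ÷ (43/157) = 628/43.
1⁴ = 1 < 628/43 ≤ 16 = 2⁴, so L = 2.

2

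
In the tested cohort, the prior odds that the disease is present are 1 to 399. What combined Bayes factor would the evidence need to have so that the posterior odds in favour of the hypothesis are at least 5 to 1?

Prior odds = 1/399.
Target odds = 5.
Required Bayes factor = 5 ÷ (1/399) = 1995.

1995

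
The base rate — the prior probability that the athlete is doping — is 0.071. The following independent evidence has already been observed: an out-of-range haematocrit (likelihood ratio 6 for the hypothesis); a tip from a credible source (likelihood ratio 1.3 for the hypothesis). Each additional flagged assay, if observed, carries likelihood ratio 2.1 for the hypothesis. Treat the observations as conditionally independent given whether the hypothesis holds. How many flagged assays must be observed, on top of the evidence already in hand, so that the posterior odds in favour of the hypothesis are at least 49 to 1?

6

Prior odds = 0.071/0.929 = 71/929.
Combined Bayes factor of the evidence already in hand = 6 × 1.3 = 7.8.
Odds after that evidence = (71/929) × 7.8 = 2769/4645.
Target odds = 49.
Need 2.1ⁿ ≥ 49 ÷ (2769/4645) = 227605/2769.
2.1⁵ = 4084101/100000 falls short of 227605/2769 but 2.1⁶ = 85766121/1000000 reaches it, so n = 6.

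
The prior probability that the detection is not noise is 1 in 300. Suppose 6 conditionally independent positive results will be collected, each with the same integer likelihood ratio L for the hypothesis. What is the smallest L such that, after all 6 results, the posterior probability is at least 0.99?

6

Prior odds = (1/300)/(299/300) = 1/299.
Target odds = 0.99/0.01 = 99.
Need L⁶ ≥ 99 ÷ (1/299) = 29601.
5⁶ = 15625 < 29601 ≤ 46656 = 6⁶, so L = 6.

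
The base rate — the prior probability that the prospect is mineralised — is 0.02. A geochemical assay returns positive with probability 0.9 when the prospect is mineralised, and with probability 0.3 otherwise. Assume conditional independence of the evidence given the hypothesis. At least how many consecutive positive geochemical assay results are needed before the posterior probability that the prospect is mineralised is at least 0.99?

Prior odds: 0.02 ÷ 0.98 = 1/49.
Likelihood ratio of a positive result = 0.9/0.3 = 3.
Target odds: 0.99 ÷ 0.01 = 99.
Require 3ⁿ ≥ 99 ÷ (1/49) = 4851.
3⁷ = 2187 falls short of 4851 but 3⁸ = 6561 reaches it, so n = 8.

8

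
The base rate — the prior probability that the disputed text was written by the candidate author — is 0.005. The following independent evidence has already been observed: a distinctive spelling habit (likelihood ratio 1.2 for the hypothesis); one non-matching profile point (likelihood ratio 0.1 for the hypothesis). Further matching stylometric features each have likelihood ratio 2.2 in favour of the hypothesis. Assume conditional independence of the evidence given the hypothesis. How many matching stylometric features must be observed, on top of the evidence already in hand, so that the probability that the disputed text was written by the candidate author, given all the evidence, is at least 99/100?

Prior odds = 0.005/0.995 = 1/199.
Combined Bayes factor of the evidence already in hand = 1.2 × 0.1 = 0.12.
Odds after that evidence = (1/199) × 0.12 = 3/4975.
Target odds = 0.99/0.01 = 99.
Need 2.2ⁿ ≥ 99 ÷ (3/4975) = 164175.
2.2¹⁵ ≈136880 falls short of 164175 but 2.2¹⁶ ≈301136 reaches it, so n = 16.

16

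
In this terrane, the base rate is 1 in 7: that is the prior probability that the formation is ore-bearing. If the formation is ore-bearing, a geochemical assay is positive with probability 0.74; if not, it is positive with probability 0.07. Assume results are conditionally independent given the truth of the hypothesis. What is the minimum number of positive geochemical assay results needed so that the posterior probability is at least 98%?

3

Prior odds: (1/7) ÷ (6/7) = 1/6.
Likelihood ratio of a positive = 0.74/0.07 = 74/7.
Target odds: 0.98 ÷ 0.02 = 49.
Require (74/7)ⁿ ≥ 49 ÷ (1/6) = 294.
(74/7)² = 5476/49 falls short of 294 but (74/7)³ = 405224/343 reaches it, so n = 3.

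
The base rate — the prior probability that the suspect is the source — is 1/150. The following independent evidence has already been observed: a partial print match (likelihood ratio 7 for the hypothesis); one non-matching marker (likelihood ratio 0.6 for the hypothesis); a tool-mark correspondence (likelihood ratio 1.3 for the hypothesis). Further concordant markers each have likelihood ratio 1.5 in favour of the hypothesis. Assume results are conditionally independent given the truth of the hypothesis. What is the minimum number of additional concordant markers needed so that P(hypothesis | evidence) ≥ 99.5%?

22

Prior odds = (1/150)/(149/150) = 1/149.
Combined Bayes factor of the evidence already in hand = 7 × 0.6 × 1.3 = 5.46.
Odds after that evidence = (1/149) × 5.46 = 273/7450.
Target odds = 0.995/0.005 = 199.
Need 1.5ⁿ ≥ 199 ÷ (273/7450) = 1482550/273.
1.5²¹ ≈4987.89 falls short of 1482550/273 but 1.5²² ≈7481.83 reaches it, so n = 22.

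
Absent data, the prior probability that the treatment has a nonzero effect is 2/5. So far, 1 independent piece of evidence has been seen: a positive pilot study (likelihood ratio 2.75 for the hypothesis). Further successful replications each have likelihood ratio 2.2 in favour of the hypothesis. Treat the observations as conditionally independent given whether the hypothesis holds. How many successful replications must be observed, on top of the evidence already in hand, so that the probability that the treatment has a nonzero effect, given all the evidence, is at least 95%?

Prior odds = 0.4/0.6 = 2/3.
Bayes factor of the evidence already in hand = 2.75.
Odds after that evidence = (2/3) × 2.75 = 11/6.
Target odds = 0.95/0.05 = 19.
Need 2.2ⁿ ≥ 19 ÷ (11/6) = 114/11.
2.2² = 4.84 falls short of 114/11 but 2.2³ = 10.648 reaches it, so n = 3.

3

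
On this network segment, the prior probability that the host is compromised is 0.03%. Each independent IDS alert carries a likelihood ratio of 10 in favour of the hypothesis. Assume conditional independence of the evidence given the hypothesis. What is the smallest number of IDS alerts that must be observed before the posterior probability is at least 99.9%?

Prior odds = 0.0003/0.9997 = 3/9997.
Likelihood ratio per IDS alert = 10.
Target posterior odds = 0.999/0.001 = 999.
Need (3/9997) × 10ⁿ ≥ 999, i.e. 10ⁿ ≥ 3329001.
10⁶ = 1000000 falls short of 3329001 but 10⁷ = 10000000 reaches it, so n = 7.

7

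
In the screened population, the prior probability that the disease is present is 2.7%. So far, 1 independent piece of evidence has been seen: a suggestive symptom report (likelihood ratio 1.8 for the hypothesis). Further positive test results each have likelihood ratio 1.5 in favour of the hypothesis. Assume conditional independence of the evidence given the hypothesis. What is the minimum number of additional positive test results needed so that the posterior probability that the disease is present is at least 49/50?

Prior odds = 0.027/0.973 = 27/973.
Bayes factor of the evidence already in hand = 1.8.
Odds after that evidence = (27/973) × 1.8 = 243/4865.
Target odds = 0.98/0.02 = 49.
Need 1.5ⁿ ≥ 49 ÷ (243/4865) = 238385/243.
1.5¹⁶ = 43046721/65536 falls short of 238385/243 but 1.5¹⁷ = 129140163/131072 reaches it, so n = 17.

17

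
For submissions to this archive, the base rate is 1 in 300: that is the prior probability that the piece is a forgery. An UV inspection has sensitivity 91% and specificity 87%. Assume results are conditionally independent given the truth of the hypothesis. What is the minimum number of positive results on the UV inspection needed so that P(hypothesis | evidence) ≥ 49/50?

Prior odds = (1/300)/(299/300) = 1/299.
False-positive rate = 1 − 0.87 = 0.13; likelihood ratio of a positive = 0.91/0.13 = 7.
Target posterior odds = 0.98/0.02 = 49.
Require 7ⁿ ≥ 49 ÷ (1/299) = 14651.
7⁴ = 2401 falls short of 14651 but 7⁵ = 16807 reaches it, so n = 5.

5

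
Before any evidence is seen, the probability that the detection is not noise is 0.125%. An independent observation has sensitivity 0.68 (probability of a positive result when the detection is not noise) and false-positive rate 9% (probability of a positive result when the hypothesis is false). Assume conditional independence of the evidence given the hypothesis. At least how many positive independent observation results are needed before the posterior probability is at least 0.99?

6

Prior odds = 0.00125/0.99875 = 1/799.
Likelihood ratio of a positive result = 0.68/0.09 = 68/9.
Target odds: 0.99 ÷ 0.01 = 99.
Need (1/799) × (68/9)ⁿ ≥ 99, i.e. (68/9)ⁿ ≥ 79101.
(68/9)⁵ ≈24622.5 falls short of 79101 but (68/9)⁶ ≈186037 reaches it, so n = 6.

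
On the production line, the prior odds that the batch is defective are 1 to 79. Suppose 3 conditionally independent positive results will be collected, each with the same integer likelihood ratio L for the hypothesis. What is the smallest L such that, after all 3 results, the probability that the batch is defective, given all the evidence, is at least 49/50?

Prior odds = 1/79.
Target odds = 0.98/0.02 = 49.
Need L³ ≥ 49 ÷ (1/79) = 3871.
15³ = 3375 < 3871 ≤ 4096 = 16³, so L = 16.

16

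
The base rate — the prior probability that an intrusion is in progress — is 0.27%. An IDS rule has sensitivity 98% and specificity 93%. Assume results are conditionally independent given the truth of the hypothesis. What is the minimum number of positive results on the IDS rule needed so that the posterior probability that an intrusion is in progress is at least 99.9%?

5

Prior odds = 0.0027/0.9973 = 27/9973.
False-positive rate = 1 − 0.93 = 0.07; likelihood ratio of a positive = 0.98/0.07 = 14.
Target posterior odds = 0.999/0.001 = 999.
Need (27/9973) × 14ⁿ ≥ 999, i.e. 14ⁿ ≥ 369001.
14⁴ = 38416 falls short of 369001 but 14⁵ = 537824 reaches it, so n = 5.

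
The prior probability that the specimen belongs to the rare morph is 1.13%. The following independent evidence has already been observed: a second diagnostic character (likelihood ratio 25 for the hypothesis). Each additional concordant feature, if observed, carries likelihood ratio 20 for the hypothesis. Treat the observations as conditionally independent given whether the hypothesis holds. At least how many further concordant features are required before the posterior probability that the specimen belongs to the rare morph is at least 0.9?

Prior odds = 0.0113/0.9887 = 113/9887.
Bayes factor of the evidence already in hand = 25.
Odds after that evidence = (113/9887) × 25 = 2825/9887.
Target odds = 0.9/0.1 = 9.
Need 20ⁿ ≥ 9 ÷ (2825/9887) = 88983/2825.
20¹ = 20 falls short of 88983/2825 but 20² = 400 reaches it, so n = 2.

2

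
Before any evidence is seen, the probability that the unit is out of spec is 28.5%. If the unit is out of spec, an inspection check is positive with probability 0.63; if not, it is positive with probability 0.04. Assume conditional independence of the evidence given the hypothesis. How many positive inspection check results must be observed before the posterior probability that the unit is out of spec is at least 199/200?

3

Prior odds: 0.285 ÷ 0.715 = 57/143.
Likelihood ratio of a positive = 0.63/0.04 = 15.75.
Target posterior odds = 0.995/0.005 = 199.
Need (57/143) × 15.75ⁿ ≥ 199, i.e. 15.75ⁿ ≥ 28457/57.
15.75² = 248.0625 falls short of 28457/57 but 15.75³ = 3906.984375 reaches it, so n = 3.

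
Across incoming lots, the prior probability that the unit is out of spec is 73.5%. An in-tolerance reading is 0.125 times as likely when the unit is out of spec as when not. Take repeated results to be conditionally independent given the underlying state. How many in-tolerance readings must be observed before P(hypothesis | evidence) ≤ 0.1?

2

Prior odds = 0.735/0.265 = 147/53.
Likelihood ratio per in-tolerance reading = 0.125.
Target odds: 0.1 ÷ 0.9 = 1/9.
Require 0.125ⁿ ≤ 1/9 ÷ (147/53) = 53/1323.
0.125¹ = 0.125 is still above 53/1323 but 0.125² = 0.015625 is at or below it, so n = 2.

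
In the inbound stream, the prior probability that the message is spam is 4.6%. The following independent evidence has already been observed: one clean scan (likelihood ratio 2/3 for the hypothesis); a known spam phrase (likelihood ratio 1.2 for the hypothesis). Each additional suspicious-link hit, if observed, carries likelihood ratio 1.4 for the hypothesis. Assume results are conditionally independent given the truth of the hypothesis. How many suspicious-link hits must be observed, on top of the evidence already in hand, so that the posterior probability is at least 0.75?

Prior odds = 0.046/0.954 = 23/477.
Combined Bayes factor of the evidence already in hand = (2/3) × 1.2 = 0.8.
Odds after that evidence = (23/477) × 0.8 = 92/2385.
Target odds = 0.75/0.25 = 3.
Need 1.4ⁿ ≥ 3 ÷ (92/2385) = 7155/92.
1.4¹² ≈56.6939 falls short of 7155/92 but 1.4¹³ ≈79.3715 reaches it, so n = 13.

13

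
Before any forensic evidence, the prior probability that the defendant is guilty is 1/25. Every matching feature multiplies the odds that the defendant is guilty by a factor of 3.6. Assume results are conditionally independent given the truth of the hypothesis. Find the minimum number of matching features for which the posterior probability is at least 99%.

Prior odds = 0.04/0.96 = 1/24.
Likelihood ratio per matching feature = 3.6.
Target posterior odds = 0.99/0.01 = 99.
Require 3.6ⁿ ≥ 99 ÷ (1/24) = 2376.
3.6⁶ = 34012224/15625 falls short of 2376 but 3.6⁷ = 612220032/78125 reaches it, so n = 7.

7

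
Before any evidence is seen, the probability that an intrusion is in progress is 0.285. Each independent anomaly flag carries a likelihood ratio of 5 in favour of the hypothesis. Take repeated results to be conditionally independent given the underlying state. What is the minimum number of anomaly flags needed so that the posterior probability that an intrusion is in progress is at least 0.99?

Prior odds: 0.285 ÷ 0.715 = 57/143.
Likelihood ratio per anomaly flag = 5.
Target odds: 0.99 ÷ 0.01 = 99.
Need (57/143) × 5ⁿ ≥ 99, i.e. 5ⁿ ≥ 4719/19.
5³ = 125 falls short of 4719/19 but 5⁴ = 625 reaches it, so n = 4.

4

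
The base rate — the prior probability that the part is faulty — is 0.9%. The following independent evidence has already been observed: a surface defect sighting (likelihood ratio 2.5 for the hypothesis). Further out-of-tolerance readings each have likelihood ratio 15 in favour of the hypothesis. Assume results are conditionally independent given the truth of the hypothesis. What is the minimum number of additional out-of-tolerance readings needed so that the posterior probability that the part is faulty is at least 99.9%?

4

Prior odds = 0.009/0.991 = 9/991.
Bayes factor of the evidence already in hand = 2.5.
Odds after that evidence = (9/991) × 2.5 = 45/1982.
Target odds = 0.999/0.001 = 999.
Need 15ⁿ ≥ 999 ÷ (45/1982) = 44000.4.
15³ = 3375 falls short of 44000.4 but 15⁴ = 50625 reaches it, so n = 4.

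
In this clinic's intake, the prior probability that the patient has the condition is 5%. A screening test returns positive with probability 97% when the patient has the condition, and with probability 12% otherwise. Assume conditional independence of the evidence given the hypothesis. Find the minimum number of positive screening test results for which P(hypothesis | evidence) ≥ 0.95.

Prior odds: 0.05 ÷ 0.95 = 1/19.
Likelihood ratio of a positive result = 0.97/0.12 = 97/12.
Target posterior odds = 0.95/0.05 = 19.
Require (97/12)ⁿ ≥ 19 ÷ (1/19) = 361.
(97/12)² = 9409/144 falls short of 361 but (97/12)³ = 912673/1728 reaches it, so n = 3.

3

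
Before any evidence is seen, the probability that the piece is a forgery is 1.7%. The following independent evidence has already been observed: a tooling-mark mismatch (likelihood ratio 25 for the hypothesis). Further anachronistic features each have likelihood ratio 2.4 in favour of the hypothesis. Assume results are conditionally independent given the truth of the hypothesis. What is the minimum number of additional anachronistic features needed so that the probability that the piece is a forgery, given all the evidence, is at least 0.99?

Prior odds = 0.017/0.983 = 17/983.
Bayes factor of the evidence already in hand = 25.
Odds after that evidence = (17/983) × 25 = 425/983.
Target odds = 0.99/0.01 = 99.
Need 2.4ⁿ ≥ 99 ÷ (425/983) = 97317/425.
2.4⁶ = 2985984/15625 falls short of 97317/425 but 2.4⁷ = 35831808/78125 reaches it, so n = 7.

7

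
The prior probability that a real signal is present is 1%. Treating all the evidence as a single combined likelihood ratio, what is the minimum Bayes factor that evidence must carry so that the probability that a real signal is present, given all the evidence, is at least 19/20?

Prior odds = 0.01/0.99 = 1/99.
Target odds = 0.95/0.05 = 19.
Required Bayes factor = 19 ÷ (1/99) = 1881.

1881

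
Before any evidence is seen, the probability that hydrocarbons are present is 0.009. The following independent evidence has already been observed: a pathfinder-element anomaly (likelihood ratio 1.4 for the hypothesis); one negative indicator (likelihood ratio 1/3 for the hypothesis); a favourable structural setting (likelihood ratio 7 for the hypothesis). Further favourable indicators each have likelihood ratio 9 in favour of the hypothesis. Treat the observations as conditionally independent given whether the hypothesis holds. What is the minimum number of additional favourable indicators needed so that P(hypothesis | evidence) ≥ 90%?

3

Prior odds = 0.009/0.991 = 9/991.
Combined Bayes factor of the evidence already in hand = 1.4 × (1/3) × 7 = 49/15.
Odds after that evidence = (9/991) × 49/15 = 147/4955.
Target odds = 0.9/0.1 = 9.
Need 9ⁿ ≥ 9 ÷ (147/4955) = 14865/49.
9² = 81 falls short of 14865/49 but 9³ = 729 reaches it, so n = 3.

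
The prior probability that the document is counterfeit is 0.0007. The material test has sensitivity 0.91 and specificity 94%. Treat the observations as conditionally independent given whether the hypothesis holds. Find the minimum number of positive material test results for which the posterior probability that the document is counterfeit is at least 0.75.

Prior odds = 0.0007/0.9993 = 7/9993.
False-positive rate = 1 − 0.94 = 0.06; likelihood ratio of a positive = 0.91/0.06 = 91/6.
Target posterior odds = 0.75/0.25 = 3.
Require (91/6)ⁿ ≥ 3 ÷ (7/9993) = 29979/7.
(91/6)³ = 753571/216 falls short of 29979/7 but (91/6)⁴ = 68574961/1296 reaches it, so n = 4.

4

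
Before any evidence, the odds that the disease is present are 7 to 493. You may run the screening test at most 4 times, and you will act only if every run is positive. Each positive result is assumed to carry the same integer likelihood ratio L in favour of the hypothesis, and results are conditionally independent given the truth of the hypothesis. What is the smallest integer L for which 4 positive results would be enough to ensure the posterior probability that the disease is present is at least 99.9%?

Prior odds = 7/493.
Target odds = 0.999/0.001 = 999.
Need L⁴ ≥ 999 ÷ (7/493) = 492507/7.
16⁴ = 65536 < 492507/7 ≤ 83521 = 17⁴, so L = 17.

17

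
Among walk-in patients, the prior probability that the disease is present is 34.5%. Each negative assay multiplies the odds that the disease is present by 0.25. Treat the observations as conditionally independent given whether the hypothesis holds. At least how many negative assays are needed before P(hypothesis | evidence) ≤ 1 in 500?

5

Prior odds: 0.345 ÷ 0.655 = 69/131.
Likelihood ratio per negative assay = 0.25.
Target posterior odds = 0.002/0.998 = 1/499.
Require 0.25ⁿ ≤ 1/499 ÷ (69/131) = 131/34431.
0.25⁴ = 0.00390625 is still above 131/34431 but 0.25⁵ = 1/1024 is at or below it, so n = 5.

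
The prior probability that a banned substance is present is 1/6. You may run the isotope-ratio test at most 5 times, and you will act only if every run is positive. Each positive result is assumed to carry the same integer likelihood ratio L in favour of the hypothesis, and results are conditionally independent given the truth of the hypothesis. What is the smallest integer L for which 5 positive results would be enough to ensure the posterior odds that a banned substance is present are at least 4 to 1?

2

Prior odds = (1/6)/(5/6) = 0.2.
Target odds = 4.
Need L⁵ ≥ 4 ÷ 0.2 = 20.
1⁵ = 1 < 20 ≤ 32 = 2⁵, so L = 2.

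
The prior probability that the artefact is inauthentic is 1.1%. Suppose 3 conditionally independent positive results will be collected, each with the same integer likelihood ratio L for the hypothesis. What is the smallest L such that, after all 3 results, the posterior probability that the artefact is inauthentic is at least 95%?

12

Prior odds = 0.011/0.989 = 11/989.
Target odds = 0.95/0.05 = 19.
Need L³ ≥ 19 ÷ (11/989) = 18791/11.
11³ = 1331 < 18791/11 ≤ 1728 = 12³, so L = 12.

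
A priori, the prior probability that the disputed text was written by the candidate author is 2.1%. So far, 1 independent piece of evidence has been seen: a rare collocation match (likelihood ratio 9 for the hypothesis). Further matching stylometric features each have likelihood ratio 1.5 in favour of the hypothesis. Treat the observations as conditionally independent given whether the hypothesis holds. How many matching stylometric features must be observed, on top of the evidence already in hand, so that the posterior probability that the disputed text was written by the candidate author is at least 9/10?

10

Prior odds = 0.021/0.979 = 21/979.
Bayes factor of the evidence already in hand = 9.
Odds after that evidence = (21/979) × 9 = 189/979.
Target odds = 0.9/0.1 = 9.
Need 1.5ⁿ ≥ 9 ÷ (189/979) = 979/21.
1.5⁹ = 19683/512 falls short of 979/21 but 1.5¹⁰ = 59049/1024 reaches it, so n = 10.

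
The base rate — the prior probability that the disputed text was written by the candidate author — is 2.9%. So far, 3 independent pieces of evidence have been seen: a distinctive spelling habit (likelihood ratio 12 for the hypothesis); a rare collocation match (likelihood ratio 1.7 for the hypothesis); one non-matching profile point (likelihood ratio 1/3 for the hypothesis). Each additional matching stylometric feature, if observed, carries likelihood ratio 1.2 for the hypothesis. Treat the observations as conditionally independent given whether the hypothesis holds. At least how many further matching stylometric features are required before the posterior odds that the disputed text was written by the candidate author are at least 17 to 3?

19

Prior odds = 0.029/0.971 = 29/971.
Combined Bayes factor of the evidence already in hand = 12 × 1.7 × (1/3) = 6.8.
Odds after that evidence = (29/971) × 6.8 = 986/4855.
Target odds = 17/3.
Need 1.2ⁿ ≥ 17/3 ÷ (986/4855) = 4855/174.
1.2¹⁸ ≈26.6233 falls short of 4855/174 but 1.2¹⁹ ≈31.948 reaches it, so n = 19.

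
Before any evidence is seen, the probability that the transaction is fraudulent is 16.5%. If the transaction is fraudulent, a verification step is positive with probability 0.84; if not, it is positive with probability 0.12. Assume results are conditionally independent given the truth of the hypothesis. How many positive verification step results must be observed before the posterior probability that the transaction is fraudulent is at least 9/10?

Prior odds: 0.165 ÷ 0.835 = 33/167.
Likelihood ratio of a positive = 0.84/0.12 = 7.
Target odds: 0.9 ÷ 0.1 = 9.
Require 7ⁿ ≥ 9 ÷ (33/167) = 501/11.
7¹ = 7 falls short of 501/11 but 7² = 49 reaches it, so n = 2.

2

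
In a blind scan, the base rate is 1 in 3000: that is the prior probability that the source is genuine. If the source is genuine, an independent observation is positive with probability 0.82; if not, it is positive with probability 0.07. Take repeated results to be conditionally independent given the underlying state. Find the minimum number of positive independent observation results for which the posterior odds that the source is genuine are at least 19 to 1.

5

Prior odds = (1/3000)/(2999/3000) = 1/2999.
Likelihood ratio of a positive = 0.82/0.07 = 82/7.
Target odds = 19.
Require (82/7)ⁿ ≥ 19 ÷ (1/2999) = 56981.
(82/7)⁴ = 45212176/2401 falls short of 56981 but (82/7)⁵ ≈220587 reaches it, so n = 5.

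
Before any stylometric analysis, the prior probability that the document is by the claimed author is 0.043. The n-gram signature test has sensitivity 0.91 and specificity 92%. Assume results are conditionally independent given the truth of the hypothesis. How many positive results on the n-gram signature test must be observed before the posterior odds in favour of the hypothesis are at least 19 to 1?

Prior odds = 0.043/0.957 = 43/957.
False-positive rate = 1 − 0.92 = 0.08; likelihood ratio of a positive = 0.91/0.08 = 11.375.
Target odds = 19.
Require 11.375ⁿ ≥ 19 ÷ (43/957) = 18183/43.
11.375² = 129.390625 falls short of 18183/43 but 11.375³ = 753571/512 reaches it, so n = 3.

3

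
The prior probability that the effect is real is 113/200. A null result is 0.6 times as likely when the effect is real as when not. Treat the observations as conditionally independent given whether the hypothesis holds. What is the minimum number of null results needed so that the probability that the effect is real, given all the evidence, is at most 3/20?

4

Prior odds = 0.565/0.435 = 113/87.
Likelihood ratio per null result = 0.6.
Target posterior odds = 0.15/0.85 = 3/17.
Need (113/87) × 0.6ⁿ ≤ 3/17, i.e. 0.6ⁿ ≤ 261/1921.
0.6³ = 0.216 is still above 261/1921 but 0.6⁴ = 0.1296 is at or below it, so n = 4.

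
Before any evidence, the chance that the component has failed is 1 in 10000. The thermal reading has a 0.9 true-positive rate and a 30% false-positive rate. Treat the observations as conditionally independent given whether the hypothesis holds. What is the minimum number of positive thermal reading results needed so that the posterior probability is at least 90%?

11

Prior odds = 0.0001/0.9999 = 1/9999.
Likelihood ratio of a positive result = 0.9/0.3 = 3.
Target odds: 0.9 ÷ 0.1 = 9.
Require 3ⁿ ≥ 9 ÷ (1/9999) = 89991.
3¹⁰ = 59049 falls short of 89991 but 3¹¹ = 177147 reaches it, so n = 11.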